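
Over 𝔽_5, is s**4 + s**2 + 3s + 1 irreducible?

Write P(s) = s**4 + s**2 + 3s + 1.
Check for roots in 𝔽_5: P(0) = 1; P(1) = 1; P(2) = 2; P(3) = 0 → root; P(4) = 0 → root.
P(3) = 0, so (s − 3) divides P(s); P is reducible.

No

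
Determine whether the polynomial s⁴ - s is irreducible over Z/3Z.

Write f(s) = s⁴ - s.
Check for roots in Z/3Z: f(0) = 0 → root; f(1) = 0 → root; f(2) = 2.
f(0) = 0, so (s) divides f(s); f is reducible.

No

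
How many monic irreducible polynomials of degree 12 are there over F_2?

By the necklace-counting formula, N_2(12) = (1/12) Σ_{d|12} μ(12/d)·2^d.
Divisors of 12: 1, 2, 3, 4, 6, 12; μ(12/d) for each: 0, 1, 0, -1, -1, 1.
Σ = 2^2 − 2^4 − 2^6 + 2^12 = 4020.
N = 4020/12 = 335.

335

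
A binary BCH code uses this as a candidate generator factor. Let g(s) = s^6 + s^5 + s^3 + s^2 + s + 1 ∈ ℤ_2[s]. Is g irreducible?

No

Check for roots in ℤ_2: g(0) = 1; g(1) = 0 → root.
g(1) = 0, so (s − 1) divides g(s); g is reducible.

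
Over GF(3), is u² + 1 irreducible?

Write f(u) = u² + 1.
Check for roots in GF(3): f(0) = 1; f(1) = 2; f(2) = 2.
No roots. A degree-2 polynomial over a field with no linear factor is irreducible.

Yes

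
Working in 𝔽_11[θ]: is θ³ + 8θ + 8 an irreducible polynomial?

Write P(θ) = θ³ + 8θ + 8.
Check each element of 𝔽_11 for a root: P(0)=8, P(1)=6, P(2)=10, P(3)=4, P(4)=5, P(5)=8, P(6)=8, P(7)=0, P(8)=1, P(9)=6, P(10)=10.
P(7) = 0, so (θ − 7) divides P(θ); P is reducible.

No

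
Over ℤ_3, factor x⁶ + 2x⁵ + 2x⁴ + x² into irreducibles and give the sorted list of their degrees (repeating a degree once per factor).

Write g(x) = x⁶ + 2x⁵ + 2x⁴ + x².
Roots in ℤ_3: g(0) = 0 → root; g(1) = 0 → root; g(2) = 2.
Linear factors from roots: (x), (x + 2).
Complete factorization: g(x) = (x + 2)·(x)^2·(x³ + 2x + 2).
Factor degrees with multiplicity: 1 + 1 + 1 + 3 = 6.

1, 1, 1, 3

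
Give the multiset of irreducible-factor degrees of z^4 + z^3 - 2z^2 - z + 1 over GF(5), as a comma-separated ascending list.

1, 1, 1, 1

Write f(z) = z^4 + z^3 - 2z^2 - z + 1.
Roots in GF(5): f(0) = 1; f(1) = 0 → root; f(2) = 0 → root; f(3) = 3; f(4) = 0 → root.
Linear factors from roots: (z - 1), (z - 2), (z + 1).
Complete factorization: f(z) = (z + 1)·(z - 1)·(z - 2)^2.
Factor degrees with multiplicity: 1 + 1 + 1 + 1 = 4.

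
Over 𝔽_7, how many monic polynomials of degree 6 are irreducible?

The number of monic irreducibles of degree 6 over GF(7) is (1/6)·Σ_{d∣6} μ(6/d) 7^d.
Divisors of 6: 1, 2, 3, 6; μ(6/d) for each: 1, -1, -1, 1.
Σ = 7^1 − 7^2 − 7^3 + 7^6 = 117264.
N = 117264/6 = 19544.

19544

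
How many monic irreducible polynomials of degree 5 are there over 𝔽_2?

6

Gauss's count: N_{2}(5) = (1/5) Σ_{d|5} μ(5/d)·2^d.
Divisors of 5: 1, 5; μ(5/d) for each: -1, 1.
Σ = − 2^1 + 2^5 = 30.
N = 30/5 = 6.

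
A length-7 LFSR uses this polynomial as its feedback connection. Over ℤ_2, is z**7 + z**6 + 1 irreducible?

Write m(z) = z**7 + z**6 + 1.
Check for roots in ℤ_2: m(0) = 1; m(1) = 1.
No roots, so no linear factors.
Monic irreducibles of degree 2 over GF(2): z**2 + z + 1.
None of them divide m (all give nonzero remainder).
Monic irreducibles of degree 3 over GF(2): z**3 + z + 1, z**3 + z**2 + 1.
None of them divide m (all give nonzero remainder).
No irreducible factor of degree ≤ 3 exists, so m is irreducible over GF(2).

Yes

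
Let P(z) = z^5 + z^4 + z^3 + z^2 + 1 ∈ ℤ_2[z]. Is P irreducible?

Check for roots in ℤ_2: P(0) = 1; P(1) = 1.
No roots, so no linear factors.
Monic irreducibles of degree 2 over GF(2): z^2 + z + 1.
None of them divide P (all give nonzero remainder).
No irreducible factor of degree ≤ 2 exists, so P is irreducible over GF(2).

Yes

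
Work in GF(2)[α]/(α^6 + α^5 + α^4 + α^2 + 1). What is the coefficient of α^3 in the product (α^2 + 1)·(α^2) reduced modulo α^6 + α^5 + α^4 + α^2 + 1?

Multiply in GF(2)[α]: (α^2 + 1)·(α^2) = α^4 + α^2.
Reduced: α^4 + α^2.

0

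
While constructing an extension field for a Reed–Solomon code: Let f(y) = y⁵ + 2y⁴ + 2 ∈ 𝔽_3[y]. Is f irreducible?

Check for roots in 𝔽_3: f(0) = 2; f(1) = 2; f(2) = 0 → root.
f(2) = 0, so (y − 2) divides f(y); f is reducible.

No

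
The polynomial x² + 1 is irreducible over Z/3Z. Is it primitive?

Write f(x) = x² + 1.
|GF(3^2)^×| = 3^2 − 1 = 8. Prime factorization: 8 = 2^3.
f is primitive ⇔ x has order 8 in GF(3)[x]/(f), i.e. x^(8/q) ≠ 1 for each prime q | 8.
x^(4) mod f = 1
Since x^(4) = 1, the order of x divides 4 < 8; not primitive.

No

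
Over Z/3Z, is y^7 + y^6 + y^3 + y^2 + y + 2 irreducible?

Write m(y) = y^7 + y^6 + y^3 + y^2 + y + 2.
Check for roots in Z/3Z: m(0) = 2; m(1) = 1; m(2) = 1.
No roots, so no linear factors.
Monic irreducibles of degree 2 over GF(3): y^2 + 1, y^2 + y + 2, y^2 + 2y + 2.
None of them divide m (all give nonzero remainder).
Degree-3 irreducible divisors: test the 8 monic irreducibles of degree 3 over GF(3).
None of them divide m (all give nonzero remainder).
No irreducible factor of degree ≤ 3 exists, so m is irreducible over GF(3).

Yes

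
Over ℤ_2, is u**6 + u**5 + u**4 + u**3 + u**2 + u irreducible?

No

Write m(u) = u**6 + u**5 + u**4 + u**3 + u**2 + u.
Check for roots in ℤ_2: m(0) = 0 → root; m(1) = 0 → root.
m(0) = 0, so (u) divides m(u); m is reducible.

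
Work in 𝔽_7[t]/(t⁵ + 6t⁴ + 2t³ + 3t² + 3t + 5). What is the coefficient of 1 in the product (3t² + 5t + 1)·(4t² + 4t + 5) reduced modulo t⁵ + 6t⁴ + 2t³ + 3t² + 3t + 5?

Multiply in 𝔽_7[t]: (3t² + 5t + 1)·(4t² + 4t + 5) = 5t⁴ + 4t³ + 4t² + t + 5.
Reduced: 5t⁴ + 4t³ + 4t² + t + 5.

5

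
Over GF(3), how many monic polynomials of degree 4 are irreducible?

18

x^(3^4) − x is the product of all monic irreducibles of degree dividing 4; Möbius inversion gives N = (1/4) Σ μ(4/d)·3^d.
Divisors of 4: 1, 2, 4; μ(4/d) for each: 0, -1, 1.
Σ = − 3^2 + 3^4 = 72.
N = 72/4 = 18.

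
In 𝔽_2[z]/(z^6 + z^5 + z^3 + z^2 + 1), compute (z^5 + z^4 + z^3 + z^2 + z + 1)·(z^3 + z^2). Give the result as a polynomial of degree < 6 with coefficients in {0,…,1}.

Multiply in 𝔽_2[z]: (z^5 + z^4 + z^3 + z^2 + z + 1)·(z^3 + z^2) = z^8 + z^2.
Reduce using z^6 ≡ z^5 + z^3 + z^2 + 1 (mod z^6 + z^5 + z^3 + z^2 + 1).
Reduced: z^2 + z + 1.

z^2 + z + 1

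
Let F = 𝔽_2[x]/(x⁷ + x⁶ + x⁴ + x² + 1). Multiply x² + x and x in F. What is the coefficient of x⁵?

Multiply in 𝔽_2[x]: (x² + x)·(x) = x³ + x².
Reduced: x³ + x².

0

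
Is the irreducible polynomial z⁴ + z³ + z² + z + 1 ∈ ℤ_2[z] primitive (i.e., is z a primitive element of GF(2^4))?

No

Write f(z) = z⁴ + z³ + z² + z + 1.
|GF(2^4)^×| = 2^4 − 1 = 15. Prime factorization: 15 = 3·5.
f is primitive ⇔ z has order 15 in GF(2)[z]/(f), i.e. z^(15/q) ≠ 1 for each prime q | 15.
z^(5) mod f = 1
z^(3) mod f = z³.
Since z^(5) = 1, the order of z divides 5 < 15; not primitive.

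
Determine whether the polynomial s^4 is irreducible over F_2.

No

Write h(s) = s^4.
Check for roots in F_2: h(0) = 0 → root; h(1) = 1.
h(0) = 0, so (s) divides h(s); h is reducible.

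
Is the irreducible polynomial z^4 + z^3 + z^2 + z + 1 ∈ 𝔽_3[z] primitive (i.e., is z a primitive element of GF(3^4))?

Write f(z) = z^4 + z^3 + z^2 + z + 1.
|GF(3^4)^×| = 3^4 − 1 = 80. Prime factorization: 80 = 2^4·5.
f is primitive ⇔ z has order 80 in GF(3)[z]/(f), i.e. z^(80/q) ≠ 1 for each prime q | 80.
z^(40) mod f = 1
z^(16) mod f = z.
Since z^(40) = 1, the order of z divides 40 < 80; not primitive.

No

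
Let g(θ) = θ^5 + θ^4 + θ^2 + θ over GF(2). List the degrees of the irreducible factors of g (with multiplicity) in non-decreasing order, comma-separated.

Roots in GF(2): g(0) = 0 → root; g(1) = 0 → root.
Linear factors from roots: (θ), (θ + 1).
Complete factorization: g(θ) = (θ)·(θ + 1)^2·(θ^2 + θ + 1).
Factor degrees with multiplicity: 1 + 1 + 1 + 2 = 5.

1, 1, 1, 2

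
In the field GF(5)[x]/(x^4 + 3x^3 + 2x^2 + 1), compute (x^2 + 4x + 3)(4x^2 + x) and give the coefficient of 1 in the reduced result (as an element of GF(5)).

Multiply in GF(5)[x]: (x^2 + 4x + 3)·(4x^2 + x) = 4x^4 + 2x^3 + x^2 + 3x.
Reduce using x^4 ≡ 2x^3 + 3x^2 + 4 (mod x^4 + 3x^3 + 2x^2 + 1).
Reduced: 3x^2 + 3x + 1.

1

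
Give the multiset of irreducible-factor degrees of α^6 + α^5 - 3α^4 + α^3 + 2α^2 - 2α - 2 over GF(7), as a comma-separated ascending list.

Write f(α) = α^6 + α^5 - 3α^4 + α^3 + 2α^2 - 2α - 2.
Linear factors from roots: (α + 3), (α + 2).
Complete factorization: f(α) = (α + 3)·(α + 2)^3·(α^2 - α - 3).
Factor degrees with multiplicity: 1 + 1 + 1 + 1 + 2 = 6.

1, 1, 1, 1, 2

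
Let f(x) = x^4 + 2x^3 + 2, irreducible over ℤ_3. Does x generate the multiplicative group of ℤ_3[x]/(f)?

|GF(3^4)^×| = 3^4 − 1 = 80. Prime factorization: 80 = 2^4·5.
f is primitive ⇔ x has order 80 in GF(3)[x]/(f), i.e. x^(80/q) ≠ 1 for each prime q | 80.
x^(40) mod f = 2.
x^(16) mod f = 2x^2 + x + 2.
None equal 1, so x has full order 80; f is primitive.

Yes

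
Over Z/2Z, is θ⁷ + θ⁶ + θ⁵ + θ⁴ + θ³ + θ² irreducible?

No

Write m(θ) = θ⁷ + θ⁶ + θ⁵ + θ⁴ + θ³ + θ².
Check for roots in Z/2Z: m(0) = 0 → root; m(1) = 0 → root.
m(0) = 0, so (θ) divides m(θ); m is reducible.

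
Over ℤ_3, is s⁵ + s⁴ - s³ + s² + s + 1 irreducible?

Yes

Write m(s) = s⁵ + s⁴ - s³ + s² + s + 1.
Check for roots in ℤ_3: m(0) = 1; m(1) = 1; m(2) = 2.
No roots, so no linear factors.
Monic irreducibles of degree 2 over GF(3): s² + 1, s² + s - 1, s² - s - 1.
None of them divide m (all give nonzero remainder).
No irreducible factor of degree ≤ 2 exists, so m is irreducible over GF(3).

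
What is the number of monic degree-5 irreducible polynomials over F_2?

6

The number of monic irreducibles of degree 5 over GF(2) is (1/5)·Σ_{d∣5} μ(5/d) 2^d.
Divisors of 5: 1, 5; μ(5/d) for each: -1, 1.
Σ = − 2^1 + 2^5 = 30.
N = 30/5 = 6.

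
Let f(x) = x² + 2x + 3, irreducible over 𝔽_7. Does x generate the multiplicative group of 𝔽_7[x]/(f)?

|GF(7^2)^×| = 7^2 − 1 = 48. Prime factorization: 48 = 2^4·3.
f is primitive ⇔ x has order 48 in GF(7)[x]/(f), i.e. x^(48/q) ≠ 1 for each prime q | 48.
x^(24) mod f = 6.
x^(16) mod f = 2.
None equal 1, so x has full order 48; f is primitive.

Yes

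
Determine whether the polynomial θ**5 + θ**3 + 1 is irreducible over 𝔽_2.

Yes

Write f(θ) = θ**5 + θ**3 + 1.
Check for roots in 𝔽_2: f(0) = 1; f(1) = 1.
No roots, so no linear factors.
Monic irreducibles of degree 2 over GF(2): θ**2 + θ + 1.
None of them divide f (all give nonzero remainder).
No irreducible factor of degree ≤ 2 exists, so f is irreducible over GF(2).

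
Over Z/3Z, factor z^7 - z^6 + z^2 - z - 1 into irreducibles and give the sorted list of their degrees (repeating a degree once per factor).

3, 4

Write g(z) = z^7 - z^6 + z^2 - z - 1.
Roots in Z/3Z: g(0) = 2; g(1) = 2; g(2) = 2.
Complete factorization: g(z) = (z^3 - z^2 + 1)·(z^4 - z - 1).
Factor degrees with multiplicity: 3 + 4 = 7.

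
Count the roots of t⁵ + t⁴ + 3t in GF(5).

2

Write P(t) = t⁵ + t⁴ + 3t.
Evaluate at each of the 5 elements of GF(5):
P(0) = 0 → root; P(1) = 0 → root; P(2) = 4; P(3) = 3; P(4) = 2.
Roots: {0, 1}.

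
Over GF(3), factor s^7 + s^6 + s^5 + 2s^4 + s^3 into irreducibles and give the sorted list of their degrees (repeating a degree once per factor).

1, 1, 1, 1, 1, 2

Write g(s) = s^7 + s^6 + s^5 + 2s^4 + s^3.
Roots in GF(3): g(0) = 0 → root; g(1) = 0 → root; g(2) = 0 → root.
Linear factors from roots: (s), (s + 2), (s + 1).
Complete factorization: g(s) = (s + 1)·(s + 2)·(s)^3·(s^2 + s + 2).
Factor degrees with multiplicity: 1 + 1 + 1 + 1 + 1 + 2 = 7.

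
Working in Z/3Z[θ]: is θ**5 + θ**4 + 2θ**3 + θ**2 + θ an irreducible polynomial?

Write f(θ) = θ**5 + θ**4 + 2θ**3 + θ**2 + θ.
Check for roots in Z/3Z: f(0) = 0 → root; f(1) = 0 → root; f(2) = 1.
f(0) = 0, so (θ) divides f(θ); f is reducible.

No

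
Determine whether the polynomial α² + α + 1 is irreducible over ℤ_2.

Yes

Write h(α) = α² + α + 1.
Check for roots in ℤ_2: h(0) = 1; h(1) = 1.
No roots. A degree-2 polynomial over a field with no linear factor is irreducible.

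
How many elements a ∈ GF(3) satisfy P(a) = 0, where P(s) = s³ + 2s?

Evaluate at each of the 3 elements of GF(3):
P(0) = 0 → root; P(1) = 0 → root; P(2) = 0 → root.
Roots: {0, 1, 2}.

3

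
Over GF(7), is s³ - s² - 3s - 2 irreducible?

Write P(s) = s³ - s² - 3s - 2.
Check for roots in GF(7): P(0) = 5; P(1) = 2; P(2) = 3; P(3) = 0 → root; P(4) = 6; P(5) = 6; P(6) = 6.
P(3) = 0, so (s − 3) divides P(s); P is reducible.

No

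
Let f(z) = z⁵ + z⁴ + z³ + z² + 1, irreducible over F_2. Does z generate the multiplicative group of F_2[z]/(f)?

|GF(2^5)^×| = 2^5 − 1 = 31. Prime factorization: 31 = 31.
f is primitive ⇔ z has order 31 in GF(2)[z]/(f), i.e. z^(31/q) ≠ 1 for each prime q | 31.
z^(1) mod f = z.
None equal 1, so z has full order 31; f is primitive.

Yes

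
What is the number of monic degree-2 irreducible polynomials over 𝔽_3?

x^(3^2) − x is the product of all monic irreducibles of degree dividing 2; Möbius inversion gives N = (1/2) Σ μ(2/d)·3^d.
Divisors of 2: 1, 2; μ(2/d) for each: -1, 1.
Σ = − 3^1 + 3^2 = 6.
N = 6/2 = 3.

3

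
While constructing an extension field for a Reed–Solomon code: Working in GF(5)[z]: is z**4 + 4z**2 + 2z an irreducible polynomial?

Write f(z) = z**4 + 4z**2 + 2z.
Check for roots in GF(5): f(0) = 0 → root; f(1) = 2; f(2) = 1; f(3) = 3; f(4) = 3.
f(0) = 0, so (z) divides f(z); f is reducible.

No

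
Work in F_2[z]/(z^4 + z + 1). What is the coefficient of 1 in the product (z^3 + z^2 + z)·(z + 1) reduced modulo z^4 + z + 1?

Multiply in F_2[z]: (z^3 + z^2 + z)·(z + 1) = z^4 + z.
Reduce using z^4 ≡ z + 1 (mod z^4 + z + 1).
Reduced: 1.

1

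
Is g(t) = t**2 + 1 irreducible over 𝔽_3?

Check for roots in 𝔽_3: g(0) = 1; g(1) = 2; g(2) = 2.
No roots. A degree-2 polynomial over a field with no linear factor is irreducible.

Yes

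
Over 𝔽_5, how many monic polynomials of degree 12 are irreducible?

20343700

By the necklace-counting formula, N_5(12) = (1/12) Σ_{d|12} μ(12/d)·5^d.
Divisors of 12: 1, 2, 3, 4, 6, 12; μ(12/d) for each: 0, 1, 0, -1, -1, 1.
Σ = 5^2 − 5^4 − 5^6 + 5^12 = 244124400.
N = 244124400/12 = 20343700.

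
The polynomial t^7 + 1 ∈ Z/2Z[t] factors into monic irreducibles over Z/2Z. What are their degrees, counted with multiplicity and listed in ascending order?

Write g(t) = t^7 + 1.
Roots in Z/2Z: g(0) = 1; g(1) = 0 → root.
Linear factors from roots: (t + 1).
Complete factorization: g(t) = (t + 1)·(t^3 + t + 1)·(t^3 + t^2 + 1).
Factor degrees with multiplicity: 1 + 3 + 3 = 7.

1, 3, 3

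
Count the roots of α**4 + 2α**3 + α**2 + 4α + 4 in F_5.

Write P(α) = α**4 + 2α**3 + α**2 + 4α + 4.
Evaluate at each of the 5 elements of F_5:
P(0) = 4; P(1) = 2; P(2) = 3; P(3) = 0 → root; P(4) = 0 → root.
Roots: {3, 4}.

2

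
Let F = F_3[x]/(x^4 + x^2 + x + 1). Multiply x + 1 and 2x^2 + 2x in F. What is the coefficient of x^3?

Multiply in F_3[x]: (x + 1)·(2x^2 + 2x) = 2x^3 + x^2 + 2x.
Reduced: 2x^3 + x^2 + 2x.

2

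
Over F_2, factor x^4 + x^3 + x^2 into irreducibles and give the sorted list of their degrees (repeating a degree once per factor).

1, 1, 2

Write h(x) = x^4 + x^3 + x^2.
Roots in F_2: h(0) = 0 → root; h(1) = 1.
Linear factors from roots: (x).
Complete factorization: h(x) = (x)^2·(x^2 + x + 1).
Factor degrees with multiplicity: 1 + 1 + 2 = 4.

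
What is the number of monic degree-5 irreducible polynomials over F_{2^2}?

Gauss's count: N_{4}(5) = (1/5) Σ_{d|5} μ(5/d)·4^d.
Divisors of 5: 1, 5; μ(5/d) for each: -1, 1.
Σ = − 4^1 + 4^5 = 1020.
N = 1020/5 = 204.

204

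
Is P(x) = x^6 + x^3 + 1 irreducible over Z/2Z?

Yes

Check for roots in Z/2Z: P(0) = 1; P(1) = 1.
No roots, so no linear factors.
Monic irreducibles of degree 2 over GF(2): x^2 + x + 1.
None of them divide P (all give nonzero remainder).
Monic irreducibles of degree 3 over GF(2): x^3 + x + 1, x^3 + x^2 + 1.
None of them divide P (all give nonzero remainder).
No irreducible factor of degree ≤ 3 exists, so P is irreducible over GF(2).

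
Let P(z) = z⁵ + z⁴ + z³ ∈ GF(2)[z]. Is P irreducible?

Check for roots in GF(2): P(0) = 0 → root; P(1) = 1.
P(0) = 0, so (z) divides P(z); P is reducible.

No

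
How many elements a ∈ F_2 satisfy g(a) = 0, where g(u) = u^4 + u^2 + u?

1

Evaluate at each of the 2 elements of F_2:
g(0) = 0 → root; g(1) = 1.
Roots: {0}.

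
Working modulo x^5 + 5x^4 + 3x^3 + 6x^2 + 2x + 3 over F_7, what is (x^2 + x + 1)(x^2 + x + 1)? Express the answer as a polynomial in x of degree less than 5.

Multiply in F_7[x]: (x^2 + x + 1)·(x^2 + x + 1) = x^4 + 2x^3 + 3x^2 + 2x + 1.
Reduced: x^4 + 2x^3 + 3x^2 + 2x + 1.

x^4 + 2x^3 + 3x^2 + 2x + 1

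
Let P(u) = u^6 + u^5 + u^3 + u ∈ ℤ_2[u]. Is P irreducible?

No

Check for roots in ℤ_2: P(0) = 0 → root; P(1) = 0 → root.
P(0) = 0, so (u) divides P(u); P is reducible.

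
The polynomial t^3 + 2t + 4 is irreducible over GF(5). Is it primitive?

Write f(t) = t^3 + 2t + 4.
|GF(5^3)^×| = 5^3 − 1 = 124. Prime factorization: 124 = 2^2·31.
f is primitive ⇔ t has order 124 in GF(5)[t]/(f), i.e. t^(124/q) ≠ 1 for each prime q | 124.
t^(62) mod f = 1
t^(4) mod f = 3t^2 + t.
Since t^(62) = 1, the order of t divides 62 < 124; not primitive.

No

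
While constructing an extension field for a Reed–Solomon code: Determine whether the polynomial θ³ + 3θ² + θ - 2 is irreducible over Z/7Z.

No

Write g(θ) = θ³ + 3θ² + θ - 2.
Check for roots in Z/7Z: g(0) = 5; g(1) = 3; g(2) = 6; g(3) = 6; g(4) = 2; g(5) = 0 → root; g(6) = 6.
g(5) = 0, so (θ − 5) divides g(θ); g is reducible.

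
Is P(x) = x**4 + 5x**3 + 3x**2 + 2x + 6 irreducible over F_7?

Yes

Check for roots in F_7: P(0) = 6; P(1) = 3; P(2) = 1; P(3) = 3; P(4) = 1; P(5) = 4; P(6) = 3.
No roots, so no linear factors.
Degree-2 irreducible divisors: test the 21 monic irreducibles of degree 2 over GF(7).
None of them divide P (all give nonzero remainder).
No irreducible factor of degree ≤ 2 exists, so P is irreducible over GF(7).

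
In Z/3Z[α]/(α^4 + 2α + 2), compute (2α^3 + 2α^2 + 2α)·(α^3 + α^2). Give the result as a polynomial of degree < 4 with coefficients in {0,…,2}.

α^3 + 2α + 1

Multiply in Z/3Z[α]: (2α^3 + 2α^2 + 2α)·(α^3 + α^2) = 2α^6 + α^5 + α^4 + 2α^3.
Reduce using α^4 ≡ α + 1 (mod α^4 + 2α + 2).
Reduced: α^3 + 2α + 1.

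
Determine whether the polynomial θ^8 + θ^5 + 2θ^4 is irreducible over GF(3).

No

Write m(θ) = θ^8 + θ^5 + 2θ^4.
Check for roots in GF(3): m(0) = 0 → root; m(1) = 1; m(2) = 2.
m(0) = 0, so (θ) divides m(θ); m is reducible.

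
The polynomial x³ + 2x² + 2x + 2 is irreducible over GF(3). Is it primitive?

No

Write f(x) = x³ + 2x² + 2x + 2.
|GF(3^3)^×| = 3^3 − 1 = 26. Prime factorization: 26 = 2·13.
f is primitive ⇔ x has order 26 in GF(3)[x]/(f), i.e. x^(26/q) ≠ 1 for each prime q | 26.
x^(13) mod f = 1
x^(2) mod f = x².
Since x^(13) = 1, the order of x divides 13 < 26; not primitive.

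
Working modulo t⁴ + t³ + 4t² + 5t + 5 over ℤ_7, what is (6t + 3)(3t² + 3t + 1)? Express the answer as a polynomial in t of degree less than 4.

Multiply in ℤ_7[t]: (6t + 3)·(3t² + 3t + 1) = 4t³ + 6t² + t + 3.
Reduced: 4t³ + 6t² + t + 3.

4t^3 + 6t^2 + t + 3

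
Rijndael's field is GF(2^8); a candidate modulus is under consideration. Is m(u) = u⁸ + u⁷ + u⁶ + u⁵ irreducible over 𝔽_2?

No

Check for roots in 𝔽_2: m(0) = 0 → root; m(1) = 0 → root.
m(0) = 0, so (u) divides m(u); m is reducible.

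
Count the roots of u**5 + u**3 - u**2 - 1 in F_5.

3

Write f(u) = u**5 + u**3 - u**2 - 1.
Evaluate at each of the 5 elements of F_5:
f(0) = 4; f(1) = 0 → root; f(2) = 0 → root; f(3) = 0 → root; f(4) = 1.
Roots: {1, 2, 3}.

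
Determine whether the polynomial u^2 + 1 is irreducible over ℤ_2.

No

Write h(u) = u^2 + 1.
Check for roots in ℤ_2: h(0) = 1; h(1) = 0 → root.
h(1) = 0, so (u − 1) divides h(u); h is reducible.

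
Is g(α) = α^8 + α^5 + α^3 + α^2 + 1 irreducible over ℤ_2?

Check for roots in ℤ_2: g(0) = 1; g(1) = 1.
No roots, so no linear factors.
Monic irreducibles of degree 2 over GF(2): α^2 + α + 1.
None of them divide g (all give nonzero remainder).
Monic irreducibles of degree 3 over GF(2): α^3 + α + 1, α^3 + α^2 + 1.
None of them divide g (all give nonzero remainder).
Monic irreducibles of degree 4 over GF(2): α^4 + α + 1, α^4 + α^3 + 1, α^4 + α^3 + α^2 + α + 1.
None of them divide g (all give nonzero remainder).
No irreducible factor of degree ≤ 4 exists, so g is irreducible over GF(2).

Yes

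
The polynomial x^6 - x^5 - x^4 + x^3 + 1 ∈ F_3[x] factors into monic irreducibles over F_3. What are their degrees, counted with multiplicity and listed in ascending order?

6

Write g(x) = x^6 - x^5 - x^4 + x^3 + 1.
Roots in F_3: g(0) = 1; g(1) = 1; g(2) = 1.
Complete factorization: g(x) = (x^6 - x^5 - x^4 + x^3 + 1).
Factor degrees with multiplicity: 6 = 6.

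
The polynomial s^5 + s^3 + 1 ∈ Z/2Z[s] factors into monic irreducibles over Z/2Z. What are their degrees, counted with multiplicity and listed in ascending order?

5

Write h(s) = s^5 + s^3 + 1.
Roots in Z/2Z: h(0) = 1; h(1) = 1.
Complete factorization: h(s) = (s^5 + s^3 + 1).
Factor degrees with multiplicity: 5 = 5.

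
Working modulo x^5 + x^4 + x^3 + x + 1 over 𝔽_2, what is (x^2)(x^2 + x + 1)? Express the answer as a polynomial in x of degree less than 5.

x^4 + x^3 + x^2

Multiply in 𝔽_2[x]: (x^2)·(x^2 + x + 1) = x^4 + x^3 + x^2.
Reduced: x^4 + x^3 + x^2.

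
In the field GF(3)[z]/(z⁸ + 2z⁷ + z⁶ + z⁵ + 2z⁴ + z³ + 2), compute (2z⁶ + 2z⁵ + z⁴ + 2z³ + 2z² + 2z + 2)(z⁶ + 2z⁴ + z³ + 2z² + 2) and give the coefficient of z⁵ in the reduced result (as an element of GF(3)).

Multiply in GF(3)[z]: (2z⁶ + 2z⁵ + z⁴ + 2z³ + 2z² + 2z + 2)·(z⁶ + 2z⁴ + z³ + 2z² + 2) = 2z¹² + 2z¹¹ + 2z¹⁰ + 2z⁹ + z⁸ + 2z⁷ + 2z⁶ + 2z⁵ + z³ + 2z² + z + 1.
Reduce using z⁸ ≡ z⁷ + 2z⁶ + 2z⁵ + z⁴ + 2z³ + 1 (mod z⁸ + 2z⁷ + z⁶ + z⁵ + 2z⁴ + z³ + 2).
Reduced: z⁷ + z⁶ + z³ + z + 2.

0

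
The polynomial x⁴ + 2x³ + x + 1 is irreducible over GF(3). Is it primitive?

No

Write f(x) = x⁴ + 2x³ + x + 1.
|GF(3^4)^×| = 3^4 − 1 = 80. Prime factorization: 80 = 2^4·5.
f is primitive ⇔ x has order 80 in GF(3)[x]/(f), i.e. x^(80/q) ≠ 1 for each prime q | 80.
x^(40) mod f = 1
x^(16) mod f = 2x² + 2x + 1.
Since x^(40) = 1, the order of x divides 40 < 80; not primitive.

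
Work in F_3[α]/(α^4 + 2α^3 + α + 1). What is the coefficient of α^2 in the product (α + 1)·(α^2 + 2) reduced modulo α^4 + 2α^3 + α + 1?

Multiply in F_3[α]: (α + 1)·(α^2 + 2) = α^3 + α^2 + 2α + 2.
Reduced: α^3 + α^2 + 2α + 2.

1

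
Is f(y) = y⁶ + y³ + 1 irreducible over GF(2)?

Check for roots in GF(2): f(0) = 1; f(1) = 1.
No roots, so no linear factors.
Monic irreducibles of degree 2 over GF(2): y² + y + 1.
None of them divide f (all give nonzero remainder).
Monic irreducibles of degree 3 over GF(2): y³ + y + 1, y³ + y² + 1.
None of them divide f (all give nonzero remainder).
No irreducible factor of degree ≤ 3 exists, so f is irreducible over GF(2).

Yes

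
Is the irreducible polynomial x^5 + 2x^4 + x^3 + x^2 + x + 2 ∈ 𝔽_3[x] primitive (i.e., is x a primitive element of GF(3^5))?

Write f(x) = x^5 + 2x^4 + x^3 + x^2 + x + 2.
|GF(3^5)^×| = 3^5 − 1 = 242. Prime factorization: 242 = 2·11^2.
f is primitive ⇔ x has order 242 in GF(3)[x]/(f), i.e. x^(242/q) ≠ 1 for each prime q | 242.
x^(121) mod f = 1
x^(22) mod f = x^4 + 2x^2 + 2x + 1.
Since x^(121) = 1, the order of x divides 121 < 242; not primitive.

No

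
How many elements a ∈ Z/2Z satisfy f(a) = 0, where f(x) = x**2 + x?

2

Evaluate at each of the 2 elements of Z/2Z:
f(0) = 0 → root; f(1) = 0 → root.
Roots: {0, 1}.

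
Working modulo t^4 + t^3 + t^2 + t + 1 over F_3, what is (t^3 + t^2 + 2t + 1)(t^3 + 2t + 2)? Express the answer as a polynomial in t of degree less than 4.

Multiply in F_3[t]: (t^3 + t^2 + 2t + 1)·(t^3 + 2t + 2) = t^6 + t^5 + t^4 + 2t^3 + 2.
Reduce using t^4 ≡ 2t^3 + 2t^2 + 2t + 2 (mod t^4 + t^3 + t^2 + t + 1).
Reduced: t^3 + 2t^2 + 2.

t^3 + 2t^2 + 2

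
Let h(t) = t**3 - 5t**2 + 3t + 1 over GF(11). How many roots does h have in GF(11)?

Evaluate at each of the 11 elements of GF(11):
h(0) = 1; h(1) = 0 → root; h(2) = 6; h(3) = 3; h(4) = 8; h(5) = 5; h(6) = 0 → root; h(7) = 10; h(8) = 8; h(9) = 0 → root; h(10) = 3.
Roots: {1, 6, 9}.

3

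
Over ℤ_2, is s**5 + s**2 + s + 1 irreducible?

No

Write P(s) = s**5 + s**2 + s + 1.
Check for roots in ℤ_2: P(0) = 1; P(1) = 0 → root.
P(1) = 0, so (s − 1) divides P(s); P is reducible.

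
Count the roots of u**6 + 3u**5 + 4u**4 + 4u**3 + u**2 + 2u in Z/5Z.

3

Write f(u) = u**6 + 3u**5 + 4u**4 + 4u**3 + u**2 + 2u.
Evaluate at each of the 5 elements of Z/5Z:
f(0) = 0 → root; f(1) = 0 → root; f(2) = 4; f(3) = 0 → root; f(4) = 2.
Roots: {0, 1, 3}.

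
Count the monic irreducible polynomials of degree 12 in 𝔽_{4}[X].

1397740

x^(4^12) − x is the product of all monic irreducibles of degree dividing 12; Möbius inversion gives N = (1/12) Σ μ(12/d)·4^d.
Divisors of 12: 1, 2, 3, 4, 6, 12; μ(12/d) for each: 0, 1, 0, -1, -1, 1.
Σ = 4^2 − 4^4 − 4^6 + 4^12 = 16772880.
N = 16772880/12 = 1397740.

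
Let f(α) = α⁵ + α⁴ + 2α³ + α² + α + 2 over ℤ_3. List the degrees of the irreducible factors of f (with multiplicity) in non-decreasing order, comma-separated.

1, 1, 1, 2

Roots in ℤ_3: f(0) = 2; f(1) = 2; f(2) = 0 → root.
Linear factors from roots: (α + 1).
Complete factorization: f(α) = (α + 1)^3·(α² + α + 2).
Factor degrees with multiplicity: 1 + 1 + 1 + 2 = 5.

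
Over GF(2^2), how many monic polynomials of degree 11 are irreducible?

381300

x^(4^11) − x is the product of all monic irreducibles of degree dividing 11; Möbius inversion gives N = (1/11) Σ μ(11/d)·4^d.
Divisors of 11: 1, 11; μ(11/d) for each: -1, 1.
Σ = − 4^1 + 4^11 = 4194300.
N = 4194300/11 = 381300.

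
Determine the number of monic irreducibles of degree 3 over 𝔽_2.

By the necklace-counting formula, N_2(3) = (1/3) Σ_{d|3} μ(3/d)·2^d.
Divisors of 3: 1, 3; μ(3/d) for each: -1, 1.
Σ = − 2^1 + 2^3 = 6.
N = 6/3 = 2.

2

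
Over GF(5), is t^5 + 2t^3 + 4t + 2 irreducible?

Write m(t) = t^5 + 2t^3 + 4t + 2.
Check for roots in GF(5): m(0) = 2; m(1) = 4; m(2) = 3; m(3) = 1; m(4) = 0 → root.
m(4) = 0, so (t − 4) divides m(t); m is reducible.

No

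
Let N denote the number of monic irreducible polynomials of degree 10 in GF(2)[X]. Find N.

Gauss's count: N_{2}(10) = (1/10) Σ_{d|10} μ(10/d)·2^d.
Divisors of 10: 1, 2, 5, 10; μ(10/d) for each: 1, -1, -1, 1.
Σ = 2^1 − 2^2 − 2^5 + 2^10 = 990.
N = 990/10 = 99.

99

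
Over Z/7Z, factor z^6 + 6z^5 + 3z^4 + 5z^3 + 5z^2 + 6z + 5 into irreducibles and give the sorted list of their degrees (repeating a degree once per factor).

Write f(z) = z^6 + 6z^5 + 3z^4 + 5z^3 + 5z^2 + 6z + 5.
Complete factorization: f(z) = (z^6 + 6z^5 + 3z^4 + 5z^3 + 5z^2 + 6z + 5).
Factor degrees with multiplicity: 6 = 6.

6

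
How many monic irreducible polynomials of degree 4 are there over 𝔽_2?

3

Gauss's count: N_{2}(4) = (1/4) Σ_{d|4} μ(4/d)·2^d.
Divisors of 4: 1, 2, 4; μ(4/d) for each: 0, -1, 1.
Σ = − 2^2 + 2^4 = 12.
N = 12/4 = 3.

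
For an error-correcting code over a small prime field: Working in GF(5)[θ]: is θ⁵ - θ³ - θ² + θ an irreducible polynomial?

Write m(θ) = θ⁵ - θ³ - θ² + θ.
Check for roots in GF(5): m(0) = 0 → root; m(1) = 0 → root; m(2) = 2; m(3) = 0 → root; m(4) = 3.
m(0) = 0, so (θ) divides m(θ); m is reducible.

No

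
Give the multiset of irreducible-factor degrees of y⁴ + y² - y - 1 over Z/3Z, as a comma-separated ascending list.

Write h(y) = y⁴ + y² - y - 1.
Roots in Z/3Z: h(0) = 2; h(1) = 0 → root; h(2) = 2.
Linear factors from roots: (y - 1).
Complete factorization: h(y) = (y - 1)·(y³ + y² - y + 1).
Factor degrees with multiplicity: 1 + 3 = 4.

1, 3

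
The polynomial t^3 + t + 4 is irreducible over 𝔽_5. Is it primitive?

No

Write f(t) = t^3 + t + 4.
|GF(5^3)^×| = 5^3 − 1 = 124. Prime factorization: 124 = 2^2·31.
f is primitive ⇔ t has order 124 in GF(5)[t]/(f), i.e. t^(124/q) ≠ 1 for each prime q | 124.
t^(62) mod f = 1
t^(4) mod f = 4t^2 + t.
Since t^(62) = 1, the order of t divides 62 < 124; not primitive.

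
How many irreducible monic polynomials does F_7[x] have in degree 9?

4483696

By the necklace-counting formula, N_7(9) = (1/9) Σ_{d|9} μ(9/d)·7^d.
Divisors of 9: 1, 3, 9; μ(9/d) for each: 0, -1, 1.
Σ = − 7^3 + 7^9 = 40353264.
N = 40353264/9 = 4483696.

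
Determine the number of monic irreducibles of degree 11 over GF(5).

Gauss's count: N_{5}(11) = (1/11) Σ_{d|11} μ(11/d)·5^d.
Divisors of 11: 1, 11; μ(11/d) for each: -1, 1.
Σ = − 5^1 + 5^11 = 48828120.
N = 48828120/11 = 4438920.

4438920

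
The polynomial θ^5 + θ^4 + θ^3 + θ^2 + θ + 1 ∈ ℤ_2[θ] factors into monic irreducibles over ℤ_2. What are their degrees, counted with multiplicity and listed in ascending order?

1, 2, 2

Write g(θ) = θ^5 + θ^4 + θ^3 + θ^2 + θ + 1.
Roots in ℤ_2: g(0) = 1; g(1) = 0 → root.
Linear factors from roots: (θ + 1).
Complete factorization: g(θ) = (θ + 1)·(θ^2 + θ + 1)^2.
Factor degrees with multiplicity: 1 + 2 + 2 = 5.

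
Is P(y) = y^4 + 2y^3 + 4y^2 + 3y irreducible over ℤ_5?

Check for roots in ℤ_5: P(0) = 0 → root; P(1) = 0 → root; P(2) = 4; P(3) = 0 → root; P(4) = 0 → root.
P(0) = 0, so (y) divides P(y); P is reducible.

No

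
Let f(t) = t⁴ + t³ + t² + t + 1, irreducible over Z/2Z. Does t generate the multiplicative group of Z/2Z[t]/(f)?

|GF(2^4)^×| = 2^4 − 1 = 15. Prime factorization: 15 = 3·5.
f is primitive ⇔ t has order 15 in GF(2)[t]/(f), i.e. t^(15/q) ≠ 1 for each prime q | 15.
t^(5) mod f = 1
t^(3) mod f = t³.
Since t^(5) = 1, the order of t divides 5 < 15; not primitive.

No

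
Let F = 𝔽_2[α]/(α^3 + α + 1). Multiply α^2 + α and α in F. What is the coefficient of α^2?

Multiply in 𝔽_2[α]: (α^2 + α)·(α) = α^3 + α^2.
Reduce using α^3 ≡ α + 1 (mod α^3 + α + 1).
Reduced: α^2 + α + 1.

1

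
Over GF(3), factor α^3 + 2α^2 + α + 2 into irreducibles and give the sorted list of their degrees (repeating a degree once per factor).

1, 2

Write g(α) = α^3 + 2α^2 + α + 2.
Roots in GF(3): g(0) = 2; g(1) = 0 → root; g(2) = 2.
Linear factors from roots: (α + 2).
Complete factorization: g(α) = (α + 2)·(α^2 + 1).
Factor degrees with multiplicity: 1 + 2 = 3.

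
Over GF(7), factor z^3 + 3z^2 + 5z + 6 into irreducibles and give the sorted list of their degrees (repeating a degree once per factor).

Write h(z) = z^3 + 3z^2 + 5z + 6.
Linear factors from roots: (z + 2).
Complete factorization: h(z) = (z + 2)·(z^2 + z + 3).
Factor degrees with multiplicity: 1 + 2 = 3.

1, 2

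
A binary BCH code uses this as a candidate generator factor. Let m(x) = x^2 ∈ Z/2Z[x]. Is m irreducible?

Check for roots in Z/2Z: m(0) = 0 → root; m(1) = 1.
m(0) = 0, so (x) divides m(x); m is reducible.

No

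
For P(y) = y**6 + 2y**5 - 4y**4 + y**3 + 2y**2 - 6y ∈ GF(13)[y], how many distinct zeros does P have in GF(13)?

2

Evaluate at each of the 13 elements of GF(13):
P(0) = 0 → root; P(1) = 9; P(2) = 3; P(3) = 8; P(4) = 5; P(5) = 7; P(6) = 11; P(7) = 7; P(8) = 5; P(9) = 2; P(10) = 6; P(11) = 0 → root; P(12) = 2.
Roots: {0, 11}.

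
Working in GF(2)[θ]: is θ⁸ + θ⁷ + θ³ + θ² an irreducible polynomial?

Write f(θ) = θ⁸ + θ⁷ + θ³ + θ².
Check for roots in GF(2): f(0) = 0 → root; f(1) = 0 → root.
f(0) = 0, so (θ) divides f(θ); f is reducible.

No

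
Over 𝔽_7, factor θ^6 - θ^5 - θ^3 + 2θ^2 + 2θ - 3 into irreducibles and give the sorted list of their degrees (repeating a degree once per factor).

Write h(θ) = θ^6 - θ^5 - θ^3 + 2θ^2 + 2θ - 3.
Linear factors from roots: (θ - 1), (θ + 3), (θ + 2), (θ + 1).
Complete factorization: h(θ) = (θ + 1)·(θ + 2)·(θ + 3)·(θ - 1)·(θ^2 + θ - 3).
Factor degrees with multiplicity: 1 + 1 + 1 + 1 + 2 = 6.

1, 1, 1, 1, 2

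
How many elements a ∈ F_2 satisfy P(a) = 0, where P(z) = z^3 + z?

Evaluate at each of the 2 elements of F_2:
P(0) = 0 → root; P(1) = 0 → root.
Roots: {0, 1}.

2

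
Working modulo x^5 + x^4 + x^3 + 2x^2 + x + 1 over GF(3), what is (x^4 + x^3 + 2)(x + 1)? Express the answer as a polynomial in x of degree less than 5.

Multiply in GF(3)[x]: (x^4 + x^3 + 2)·(x + 1) = x^5 + 2x^4 + x^3 + 2x + 2.
Reduce using x^5 ≡ 2x^4 + 2x^3 + x^2 + 2x + 2 (mod x^5 + x^4 + x^3 + 2x^2 + x + 1).
Reduced: x^4 + x^2 + x + 1.

x^4 + x^2 + x + 1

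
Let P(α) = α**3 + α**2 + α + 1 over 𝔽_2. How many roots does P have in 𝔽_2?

Evaluate at each of the 2 elements of 𝔽_2:
P(0) = 1; P(1) = 0 → root.
Roots: {1}.

1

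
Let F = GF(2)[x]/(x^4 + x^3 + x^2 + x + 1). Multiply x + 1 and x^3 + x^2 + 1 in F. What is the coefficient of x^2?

Multiply in GF(2)[x]: (x + 1)·(x^3 + x^2 + 1) = x^4 + x^2 + x + 1.
Reduce using x^4 ≡ x^3 + x^2 + x + 1 (mod x^4 + x^3 + x^2 + x + 1).
Reduced: x^3.

0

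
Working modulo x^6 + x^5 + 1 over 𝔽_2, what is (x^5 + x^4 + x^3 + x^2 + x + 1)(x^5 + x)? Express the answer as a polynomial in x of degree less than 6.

x^3 + x

Multiply in 𝔽_2[x]: (x^5 + x^4 + x^3 + x^2 + x + 1)·(x^5 + x) = x^10 + x^9 + x^8 + x^7 + x^4 + x^3 + x^2 + x.
Reduce using x^6 ≡ x^5 + 1 (mod x^6 + x^5 + 1).
Reduced: x^3 + x.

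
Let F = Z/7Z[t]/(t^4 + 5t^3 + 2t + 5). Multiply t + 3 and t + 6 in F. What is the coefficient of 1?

4

Multiply in Z/7Z[t]: (t + 3)·(t + 6) = t^2 + 2t + 4.
Reduced: t^2 + 2t + 4.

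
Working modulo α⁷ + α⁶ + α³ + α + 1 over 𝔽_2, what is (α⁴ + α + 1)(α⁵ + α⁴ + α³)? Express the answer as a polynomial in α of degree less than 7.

α^5 + α^3 + α^2 + α + 1

Multiply in 𝔽_2[α]: (α⁴ + α + 1)·(α⁵ + α⁴ + α³) = α⁹ + α⁸ + α⁷ + α⁶ + α³.
Reduce using α⁷ ≡ α⁶ + α³ + α + 1 (mod α⁷ + α⁶ + α³ + α + 1).
Reduced: α⁵ + α³ + α² + α + 1.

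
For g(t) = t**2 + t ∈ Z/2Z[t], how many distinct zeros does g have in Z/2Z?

2

Evaluate at each of the 2 elements of Z/2Z:
g(0) = 0 → root; g(1) = 0 → root.
Roots: {0, 1}.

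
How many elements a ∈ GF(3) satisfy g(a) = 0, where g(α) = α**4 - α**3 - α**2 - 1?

1

Evaluate at each of the 3 elements of GF(3):
g(0) = 2; g(1) = 1; g(2) = 0 → root.
Roots: {2}.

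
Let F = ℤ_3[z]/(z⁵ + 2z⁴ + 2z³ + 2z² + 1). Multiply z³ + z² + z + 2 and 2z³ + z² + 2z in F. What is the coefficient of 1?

Multiply in ℤ_3[z]: (z³ + z² + z + 2)·(2z³ + z² + 2z) = 2z⁶ + 2z⁴ + z³ + z² + z.
Reduce using z⁵ ≡ z⁴ + z³ + z² + 2 (mod z⁵ + 2z⁴ + 2z³ + 2z² + 1).
Reduced: 2z³ + 2z + 1.

1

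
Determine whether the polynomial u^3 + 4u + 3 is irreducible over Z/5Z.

Yes

Write P(u) = u^3 + 4u + 3.
Check for roots in Z/5Z: P(0) = 3; P(1) = 3; P(2) = 4; P(3) = 2; P(4) = 3.
No roots. A degree-3 polynomial over a field with no linear factor is irreducible.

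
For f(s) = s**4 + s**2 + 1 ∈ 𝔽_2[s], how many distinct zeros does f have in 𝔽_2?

Evaluate at each of the 2 elements of 𝔽_2:
f(0) = 1; f(1) = 1.
No element is a root.

0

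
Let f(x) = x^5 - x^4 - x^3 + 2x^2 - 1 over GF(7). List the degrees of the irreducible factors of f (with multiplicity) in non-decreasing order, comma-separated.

1, 1, 1, 2

Linear factors from roots: (x - 1), (x + 3), (x + 1).
Complete factorization: f(x) = (x + 1)·(x + 3)·(x - 1)·(x^2 + 3x - 2).
Factor degrees with multiplicity: 1 + 1 + 1 + 2 = 5.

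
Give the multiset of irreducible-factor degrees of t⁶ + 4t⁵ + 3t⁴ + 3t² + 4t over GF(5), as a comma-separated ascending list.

1, 1, 1, 3

Write g(t) = t⁶ + 4t⁵ + 3t⁴ + 3t² + 4t.
Roots in GF(5): g(0) = 0 → root; g(1) = 0 → root; g(2) = 0 → root; g(3) = 3; g(4) = 4.
Linear factors from roots: (t), (t + 4), (t + 3).
Complete factorization: g(t) = (t)·(t + 3)·(t + 4)·(t³ + 2t² + 2t + 2).
Factor degrees with multiplicity: 1 + 1 + 1 + 3 = 6.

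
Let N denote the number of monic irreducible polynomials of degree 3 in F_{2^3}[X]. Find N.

By the necklace-counting formula, N_8(3) = (1/3) Σ_{d|3} μ(3/d)·8^d.
Divisors of 3: 1, 3; μ(3/d) for each: -1, 1.
Σ = − 8^1 + 8^3 = 504.
N = 504/3 = 168.

168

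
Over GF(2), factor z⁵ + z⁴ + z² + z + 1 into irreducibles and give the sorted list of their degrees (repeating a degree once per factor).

5

Write g(z) = z⁵ + z⁴ + z² + z + 1.
Roots in GF(2): g(0) = 1; g(1) = 1.
Complete factorization: g(z) = (z⁵ + z⁴ + z² + z + 1).
Factor degrees with multiplicity: 5 = 5.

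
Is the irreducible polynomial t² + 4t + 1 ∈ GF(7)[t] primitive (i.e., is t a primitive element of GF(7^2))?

Write f(t) = t² + 4t + 1.
|GF(7^2)^×| = 7^2 − 1 = 48. Prime factorization: 48 = 2^4·3.
f is primitive ⇔ t has order 48 in GF(7)[t]/(f), i.e. t^(48/q) ≠ 1 for each prime q | 48.
t^(24) mod f = 1
t^(16) mod f = 1
Since t^(24) = 1, the order of t divides 24 < 48; not primitive.

No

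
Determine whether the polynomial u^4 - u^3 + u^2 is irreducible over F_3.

Write g(u) = u^4 - u^3 + u^2.
Check for roots in F_3: g(0) = 0 → root; g(1) = 1; g(2) = 0 → root.
g(0) = 0, so (u) divides g(u); g is reducible.

No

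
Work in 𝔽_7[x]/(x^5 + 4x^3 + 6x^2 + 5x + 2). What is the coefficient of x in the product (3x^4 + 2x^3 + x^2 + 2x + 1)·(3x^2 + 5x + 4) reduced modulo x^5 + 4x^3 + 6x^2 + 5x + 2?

2

Multiply in 𝔽_7[x]: (3x^4 + 2x^3 + x^2 + 2x + 1)·(3x^2 + 5x + 4) = 2x^6 + 4x^4 + 5x^3 + 3x^2 + 6x + 4.
Reduce using x^5 ≡ 3x^3 + x^2 + 2x + 5 (mod x^5 + 4x^3 + 6x^2 + 5x + 2).
Reduced: 3x^4 + 2x + 4.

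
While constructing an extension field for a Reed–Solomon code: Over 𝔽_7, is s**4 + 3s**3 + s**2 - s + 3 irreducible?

No

Write h(s) = s**4 + 3s**3 + s**2 - s + 3.
Check for roots in 𝔽_7: h(0) = 3; h(1) = 0 → root; h(2) = 3; h(3) = 3; h(4) = 1; h(5) = 1; h(6) = 3.
h(1) = 0, so (s − 1) divides h(s); h is reducible.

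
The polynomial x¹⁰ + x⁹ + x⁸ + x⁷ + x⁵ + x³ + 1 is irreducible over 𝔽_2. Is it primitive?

Write f(x) = x¹⁰ + x⁹ + x⁸ + x⁷ + x⁵ + x³ + 1.
|GF(2^10)^×| = 2^10 − 1 = 1023. Prime factorization: 1023 = 3·11·31.
f is primitive ⇔ x has order 1023 in GF(2)[x]/(f), i.e. x^(1023/q) ≠ 1 for each prime q | 1023.
x^(341) mod f = 1
x^(93) mod f = x⁹ + x⁷ + x⁶ + x⁴ + x².
x^(33) mod f = x⁷ + x⁵ + x² + x.
Since x^(341) = 1, the order of x divides 341 < 1023; not primitive.

No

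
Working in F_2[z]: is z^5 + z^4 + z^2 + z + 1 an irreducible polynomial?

Yes

Write g(z) = z^5 + z^4 + z^2 + z + 1.
Check for roots in F_2: g(0) = 1; g(1) = 1.
No roots, so no linear factors.
Monic irreducibles of degree 2 over GF(2): z^2 + z + 1.
None of them divide g (all give nonzero remainder).
No irreducible factor of degree ≤ 2 exists, so g is irreducible over GF(2).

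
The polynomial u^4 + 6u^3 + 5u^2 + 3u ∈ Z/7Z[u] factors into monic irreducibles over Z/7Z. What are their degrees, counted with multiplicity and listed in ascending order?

1, 3

Write g(u) = u^4 + 6u^3 + 5u^2 + 3u.
Linear factors from roots: (u).
Complete factorization: g(u) = (u)·(u^3 + 6u^2 + 5u + 3).
Factor degrees with multiplicity: 1 + 3 = 4.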